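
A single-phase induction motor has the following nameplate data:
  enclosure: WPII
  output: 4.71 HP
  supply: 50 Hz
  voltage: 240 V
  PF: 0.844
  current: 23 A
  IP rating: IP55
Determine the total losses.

P_in = V·I·cosφ = 240×23×0.844 = 4659 W
P_out = 4.71×746 = 3514 W
Losses = P_in − P_out = 4659 − 3514 = 1145 W

1.15 kW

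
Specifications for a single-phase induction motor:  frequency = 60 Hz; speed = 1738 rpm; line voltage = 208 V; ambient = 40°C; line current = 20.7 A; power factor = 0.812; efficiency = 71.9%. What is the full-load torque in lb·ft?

P_in = V·I·cosφ = 208 × 20.7 × 0.812 = 3496 W
P_out = η·P_in = 0.719 × 3496 = 2514 W
n = 1738 rpm
ω = 2π×1738/60 = 182 rad/s
τ = P_out/ω = 2514/182 = 13.81 N·m
In lb·ft: 13.81/1.356 = 10.2 lb·ft

10.2 lb·ft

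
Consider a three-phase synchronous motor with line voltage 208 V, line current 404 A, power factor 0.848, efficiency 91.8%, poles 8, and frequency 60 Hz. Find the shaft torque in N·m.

P_in = √3·V·I·cosφ = 1.732 × 208 × 404 × 0.848 = 123421 W
P_out = η·P_in = 0.918 × 123421 = 113300 W
n = n_s = 120×60/8 = 900 rpm (synchronous)
ω = 2π×900/60 = 94.25 rad/s
τ = P_out/ω = 113300/94.25 = 1200 N·m

1200 N·m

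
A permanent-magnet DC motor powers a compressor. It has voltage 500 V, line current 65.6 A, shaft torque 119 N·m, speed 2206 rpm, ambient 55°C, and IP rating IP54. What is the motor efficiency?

83.8 %

ω = 2π × 2206/60 = 231 rad/s; P_out = τω = 119 × 231 = 27489 W
P_in = V·I = 500 × 65.6 = 32800 W
η = P_out / P_in = 27489 / 32800 = 0.838 = 83.8%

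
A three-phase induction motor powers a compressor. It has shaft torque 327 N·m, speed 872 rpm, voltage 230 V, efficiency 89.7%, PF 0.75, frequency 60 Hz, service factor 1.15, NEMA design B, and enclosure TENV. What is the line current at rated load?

111 A

ω = 2π×872/60 = 91.32 rad/s; P_out = τω = 327 × 91.32 = 29862 W
P_in = P_out / η = 29862 / 0.897 = 33291 W
I_L = P_in / (√3·V_L·cosφ) = 33291 / (1.732 × 230 × 0.75) = 111 A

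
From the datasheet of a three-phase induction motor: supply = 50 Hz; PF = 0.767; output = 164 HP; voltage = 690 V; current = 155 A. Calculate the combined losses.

19.7 kW

P_in = √3·V·I·cosφ = 1.732×690×155×0.767 = 142077 W
P_out = 164×746 = 122344 W
Losses = P_in − P_out = 142077 − 122344 = 19733 W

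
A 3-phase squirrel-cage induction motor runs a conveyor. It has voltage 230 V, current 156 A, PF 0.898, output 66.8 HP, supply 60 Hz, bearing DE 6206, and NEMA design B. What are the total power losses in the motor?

P_in = √3·V·I·cosφ = 1.732×230×156×0.898 = 55805 W
P_out = 66.8×746 = 49833 W
Losses = P_in − P_out = 55805 − 49833 = 5972 W

5970 W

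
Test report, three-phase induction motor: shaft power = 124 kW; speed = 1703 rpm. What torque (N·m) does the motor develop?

ω = 2π × 1703/60 = 178.3 rad/s
τ = P/ω = 124000/178.3 = 695 N·m

695 N·m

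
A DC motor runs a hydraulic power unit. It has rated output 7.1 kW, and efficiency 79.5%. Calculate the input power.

P_out = 7100 W
P_in = P_out/η = 7100/0.795 = 8931 W = 8.93 kW

8.93 kW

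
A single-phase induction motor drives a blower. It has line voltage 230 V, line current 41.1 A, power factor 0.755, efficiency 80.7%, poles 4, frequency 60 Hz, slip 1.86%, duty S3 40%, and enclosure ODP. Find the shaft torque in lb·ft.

P_in = V·I·cosφ = 230 × 41.1 × 0.755 = 7137 W
P_out = η·P_in = 0.807 × 7137 = 5760 W
n_s = 120×60/4 = 1800 rpm; n = 1800×(1−0.0186) = 1767 rpm
ω = 2π×1767/60 = 185 rad/s
τ = P_out/ω = 5760/185 = 31.14 N·m
In lb·ft: 31.14/1.356 = 23 lb·ft

23 lb·ft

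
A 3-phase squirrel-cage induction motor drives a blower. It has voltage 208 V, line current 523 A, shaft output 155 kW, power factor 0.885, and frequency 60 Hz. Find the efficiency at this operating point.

P_out = 155 kW = 155000 W
P_in = √3·V_L·I_L·cosφ = 1.732 × 208 × 523 × 0.885 = 166746 W
η = P_out / P_in = 155000 / 166746 = 0.930 = 93.0%

93.0 %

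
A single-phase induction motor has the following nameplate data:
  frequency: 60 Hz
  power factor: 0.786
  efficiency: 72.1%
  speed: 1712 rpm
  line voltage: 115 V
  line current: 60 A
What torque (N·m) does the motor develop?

P_in = V·I·cosφ = 115 × 60 × 0.786 = 5423 W
P_out = η·P_in = 0.721 × 5423 = 3910 W
n = 1712 rpm
ω = 2π×1712/60 = 179.3 rad/s
τ = P_out/ω = 3910/179.3 = 21.8 N·m

21.8 N·m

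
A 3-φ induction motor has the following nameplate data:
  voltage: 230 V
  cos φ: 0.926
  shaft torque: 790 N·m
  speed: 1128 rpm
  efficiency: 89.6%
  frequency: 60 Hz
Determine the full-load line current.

ω = 2π×1128/60 = 118.1 rad/s; P_out = τω = 790 × 118.1 = 93299 W
P_in = P_out / η = 93299 / 0.896 = 104128 W
I_L = P_in / (√3·V_L·cosφ) = 104128 / (1.732 × 230 × 0.926) = 282 A

282 A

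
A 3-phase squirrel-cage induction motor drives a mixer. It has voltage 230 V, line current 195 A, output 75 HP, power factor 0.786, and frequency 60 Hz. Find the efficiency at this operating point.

91.6 %

P_out = 75 × 746 = 55950 W
P_in = √3·V_L·I_L·cosφ = 1.732 × 230 × 195 × 0.786 = 61057 W
η = P_out / P_in = 55950 / 61057 = 0.916 = 91.6%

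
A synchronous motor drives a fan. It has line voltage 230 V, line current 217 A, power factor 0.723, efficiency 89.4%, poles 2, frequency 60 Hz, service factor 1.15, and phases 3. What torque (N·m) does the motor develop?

148 N·m

P_in = √3·V·I·cosφ = 1.732 × 230 × 217 × 0.723 = 62499 W
P_out = η·P_in = 0.894 × 62499 = 55874 W
n = n_s = 120×60/2 = 3600 rpm (synchronous)
ω = 2π×3600/60 = 377 rad/s
τ = P_out/ω = 55874/377 = 148 N·m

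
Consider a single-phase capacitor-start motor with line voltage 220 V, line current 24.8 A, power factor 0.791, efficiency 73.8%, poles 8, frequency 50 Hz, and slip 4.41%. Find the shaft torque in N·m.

42.4 N·m

P_in = V·I·cosφ = 220 × 24.8 × 0.791 = 4316 W
P_out = η·P_in = 0.738 × 4316 = 3185 W
n_s = 120×50/8 = 750 rpm; n = 750×(1−0.0441) = 717 rpm
ω = 2π×717/60 = 75.08 rad/s
τ = P_out/ω = 3185/75.08 = 42.4 N·m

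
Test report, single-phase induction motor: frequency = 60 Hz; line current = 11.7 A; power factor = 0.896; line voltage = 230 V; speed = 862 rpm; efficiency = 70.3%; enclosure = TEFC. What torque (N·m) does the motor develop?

18.8 N·m

P_in = V·I·cosφ = 230 × 11.7 × 0.896 = 2411 W
P_out = η·P_in = 0.703 × 2411 = 1695 W
n = 862 rpm
ω = 2π×862/60 = 90.27 rad/s
τ = P_out/ω = 1695/90.27 = 18.8 N·m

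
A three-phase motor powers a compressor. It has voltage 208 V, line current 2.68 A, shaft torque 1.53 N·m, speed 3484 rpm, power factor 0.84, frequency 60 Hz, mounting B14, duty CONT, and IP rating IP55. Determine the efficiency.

68.8 %

ω = 2π × 3484/60 = 364.8 rad/s; P_out = τω = 1.53 × 364.8 = 558 W
P_in = √3·V_L·I_L·cosφ = 1.732 × 208 × 2.68 × 0.84 = 811 W
η = P_out / P_in = 558 / 811 = 0.688 = 68.8%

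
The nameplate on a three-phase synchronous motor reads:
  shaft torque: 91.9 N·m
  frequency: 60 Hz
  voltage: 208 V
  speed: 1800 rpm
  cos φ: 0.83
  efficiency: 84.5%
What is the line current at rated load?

68.6 A

ω = 2π×1800/60 = 188.5 rad/s; P_out = τω = 91.9 × 188.5 = 17323 W
P_in = P_out / η = 17323 / 0.845 = 20501 W
I_L = P_in / (√3·V_L·cosφ) = 20501 / (1.732 × 208 × 0.83) = 68.6 A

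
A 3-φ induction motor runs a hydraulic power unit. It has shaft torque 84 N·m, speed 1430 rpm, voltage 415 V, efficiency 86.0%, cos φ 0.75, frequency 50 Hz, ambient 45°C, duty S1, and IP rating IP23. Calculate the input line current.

ω = 2π×1430/60 = 149.7 rad/s; P_out = τω = 84 × 149.7 = 12575 W
P_in = P_out / η = 12575 / 0.860 = 14622 W
I_L = P_in / (√3·V_L·cosφ) = 14622 / (1.732 × 415 × 0.75) = 27.1 A

27.1 A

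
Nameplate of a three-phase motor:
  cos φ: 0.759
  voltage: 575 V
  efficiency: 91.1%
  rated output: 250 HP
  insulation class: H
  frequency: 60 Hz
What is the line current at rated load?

271 A

P_out = 250 × 746 = 186500 W
P_in = P_out / η = 186500 / 0.911 = 204720 W
I_L = P_in / (√3·V_L·cosφ) = 204720 / (1.732 × 575 × 0.759) = 271 A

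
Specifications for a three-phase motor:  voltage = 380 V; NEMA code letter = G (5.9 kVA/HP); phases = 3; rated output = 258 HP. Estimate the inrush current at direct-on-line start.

S_LR = 5.9 × 258 = 1522.2 kVA
I_LR = S_LR/(√3·V_L) = 1522200/(1.732×380) = 2310 A

2310 A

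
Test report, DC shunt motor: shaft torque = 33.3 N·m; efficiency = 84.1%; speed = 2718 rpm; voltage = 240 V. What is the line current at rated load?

47 A

ω = 2π×2718/60 = 284.6 rad/s; P_out = τω = 33.3 × 284.6 = 9477 W
P_in = P_out / η = 9477 / 0.841 = 11269 W
I = P_in / V = 11269 / 240 = 47 A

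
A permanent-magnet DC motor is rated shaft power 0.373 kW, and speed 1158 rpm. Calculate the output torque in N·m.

ω = 2π × 1158/60 = 121.3 rad/s
τ = P/ω = 373/121.3 = 3.08 N·m

3.08 N·m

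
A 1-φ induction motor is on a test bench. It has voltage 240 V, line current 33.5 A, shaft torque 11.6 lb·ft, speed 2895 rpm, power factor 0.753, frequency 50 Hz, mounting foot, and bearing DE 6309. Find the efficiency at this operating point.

78.8 %

τ = 11.6 lb·ft × 1.356 = 15.73 N·m
ω = 2π × 2895/60 = 303.2 rad/s; P_out = τω = 15.73 × 303.2 = 4769 W
P_in = V·I·cosφ = 240 × 33.5 × 0.753 = 6054 W
η = P_out / P_in = 4769 / 6054 = 0.788 = 78.8%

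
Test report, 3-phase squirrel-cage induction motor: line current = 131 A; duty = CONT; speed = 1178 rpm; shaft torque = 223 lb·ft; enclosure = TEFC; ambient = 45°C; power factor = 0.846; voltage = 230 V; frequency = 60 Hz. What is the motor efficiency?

τ = 223 lb·ft × 1.356 = 302.4 N·m
ω = 2π × 1178/60 = 123.4 rad/s; P_out = τω = 302.4 × 123.4 = 37316 W
P_in = √3·V_L·I_L·cosφ = 1.732 × 230 × 131 × 0.846 = 44149 W
η = P_out / P_in = 37316 / 44149 = 0.845 = 84.5%

84.5 %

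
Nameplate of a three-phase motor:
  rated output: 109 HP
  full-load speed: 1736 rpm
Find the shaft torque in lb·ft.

P_out = 109 × 746 = 81314 W
ω = 2π × 1736/60 = 181.8 rad/s
τ = P_out/ω = 81314/181.8 = 447.3 N·m
In lb·ft: 447.3/1.356 = 330 lb·ft

330 lb·ft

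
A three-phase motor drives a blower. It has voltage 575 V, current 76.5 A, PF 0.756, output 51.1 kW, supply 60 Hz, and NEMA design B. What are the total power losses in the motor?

P_in = √3·V·I·cosφ = 1.732×575×76.5×0.756 = 57597 W
P_out = 51100 W
Losses = P_in − P_out = 57597 − 51100 = 6497 W

6500 W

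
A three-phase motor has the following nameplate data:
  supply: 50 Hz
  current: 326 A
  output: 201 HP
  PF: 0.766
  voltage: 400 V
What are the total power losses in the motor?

23100 W

P_in = √3·V·I·cosφ = 1.732×400×326×0.766 = 173003 W
P_out = 201×746 = 149946 W
Losses = P_in − P_out = 173003 − 149946 = 23057 W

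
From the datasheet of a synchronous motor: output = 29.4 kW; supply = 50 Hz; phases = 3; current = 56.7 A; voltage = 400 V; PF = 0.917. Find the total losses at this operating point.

6620 W

P_in = √3·V·I·cosφ = 1.732×400×56.7×0.917 = 36021 W
P_out = 29400 W
Losses = P_in − P_out = 36021 − 29400 = 6621 W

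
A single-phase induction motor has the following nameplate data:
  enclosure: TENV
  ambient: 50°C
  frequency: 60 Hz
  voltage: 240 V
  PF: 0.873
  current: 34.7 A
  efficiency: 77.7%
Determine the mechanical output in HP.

P_in = V·I·cosφ = 240 × 34.7 × 0.873 = 7270 W
P_out = η·P_in = 0.777 × 7270 = 5649 W
= 5649/746 = 7.57 HP

7.57 HP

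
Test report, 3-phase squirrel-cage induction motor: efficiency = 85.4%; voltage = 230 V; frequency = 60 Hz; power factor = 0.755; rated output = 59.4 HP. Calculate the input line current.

173 A

P_out = 59.4 × 746 = 44312 W
P_in = P_out / η = 44312 / 0.854 = 51888 W
I_L = P_in / (√3·V_L·cosφ) = 51888 / (1.732 × 230 × 0.755) = 173 A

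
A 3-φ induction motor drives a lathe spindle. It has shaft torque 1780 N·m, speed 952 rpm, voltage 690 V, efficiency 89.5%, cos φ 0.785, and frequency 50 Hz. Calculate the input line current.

ω = 2π×952/60 = 99.69 rad/s; P_out = τω = 1780 × 99.69 = 177448 W
P_in = P_out / η = 177448 / 0.895 = 198266 W
I_L = P_in / (√3·V_L·cosφ) = 198266 / (1.732 × 690 × 0.785) = 211 A

211 A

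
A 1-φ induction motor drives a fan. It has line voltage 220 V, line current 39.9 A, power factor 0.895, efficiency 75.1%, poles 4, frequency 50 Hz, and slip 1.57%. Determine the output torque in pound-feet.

P_in = V·I·cosφ = 220 × 39.9 × 0.895 = 7856 W
P_out = η·P_in = 0.751 × 7856 = 5900 W
n_s = 120×50/4 = 1500 rpm; n = 1500×(1−0.0157) = 1476 rpm
ω = 2π×1476/60 = 154.6 rad/s
τ = P_out/ω = 5900/154.6 = 38.16 N·m
In lb·ft: 38.16/1.356 = 28.1 lb·ft

28.1 lb·ft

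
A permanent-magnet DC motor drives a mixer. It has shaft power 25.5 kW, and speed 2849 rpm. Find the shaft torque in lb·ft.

63 lb·ft

ω = 2π × 2849/60 = 298.3 rad/s
τ = P/ω = 25500/298.3 = 85.48 N·m
In lb·ft: 85.48/1.356 = 63 lb·ft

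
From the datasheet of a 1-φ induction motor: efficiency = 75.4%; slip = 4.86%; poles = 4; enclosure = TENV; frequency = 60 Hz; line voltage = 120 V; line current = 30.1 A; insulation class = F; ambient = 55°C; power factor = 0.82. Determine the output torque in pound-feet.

P_in = V·I·cosφ = 120 × 30.1 × 0.82 = 2962 W
P_out = η·P_in = 0.754 × 2962 = 2233 W
n_s = 120×60/4 = 1800 rpm; n = 1800×(1−0.0486) = 1713 rpm
ω = 2π×1713/60 = 179.4 rad/s
τ = P_out/ω = 2233/179.4 = 12.45 N·m
In lb·ft: 12.45/1.356 = 9.18 lb·ft

9.18 lb·ft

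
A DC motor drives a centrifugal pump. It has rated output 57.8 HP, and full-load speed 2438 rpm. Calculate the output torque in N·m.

P_out = 57.8 × 746 = 43119 W
ω = 2π × 2438/60 = 255.3 rad/s
τ = P_out/ω = 43119/255.3 = 169 N·m

169 N·m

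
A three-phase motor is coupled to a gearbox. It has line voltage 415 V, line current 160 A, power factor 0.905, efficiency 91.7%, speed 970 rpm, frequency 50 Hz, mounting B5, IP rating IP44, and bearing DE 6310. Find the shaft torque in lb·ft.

P_in = √3·V·I·cosφ = 1.732 × 415 × 160 × 0.905 = 104079 W
P_out = η·P_in = 0.917 × 104079 = 95440 W
n = 970 rpm
ω = 2π×970/60 = 101.6 rad/s
τ = P_out/ω = 95440/101.6 = 939.4 N·m
In lb·ft: 939.4/1.356 = 693 lb·ft

693 lb·ft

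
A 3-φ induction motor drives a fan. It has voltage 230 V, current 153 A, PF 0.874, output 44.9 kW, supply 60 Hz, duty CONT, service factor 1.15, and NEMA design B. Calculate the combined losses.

8.37 kW

P_in = √3·V·I·cosφ = 1.732×230×153×0.874 = 53269 W
P_out = 44900 W
Losses = P_in − P_out = 53269 − 44900 = 8369 W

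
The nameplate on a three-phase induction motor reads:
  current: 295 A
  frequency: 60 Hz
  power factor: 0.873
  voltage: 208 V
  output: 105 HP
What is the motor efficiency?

84.4 %

P_out = 105 × 746 = 78330 W
P_in = √3·V_L·I_L·cosφ = 1.732 × 208 × 295 × 0.873 = 92779 W
η = P_out / P_in = 78330 / 92779 = 0.844 = 84.4%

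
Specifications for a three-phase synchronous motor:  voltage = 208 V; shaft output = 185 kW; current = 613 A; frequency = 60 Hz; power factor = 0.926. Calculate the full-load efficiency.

P_out = 185 kW = 185000 W
P_in = √3·V_L·I_L·cosφ = 1.732 × 208 × 613 × 0.926 = 204495 W
η = P_out / P_in = 185000 / 204495 = 0.905 = 90.5%

90.5 %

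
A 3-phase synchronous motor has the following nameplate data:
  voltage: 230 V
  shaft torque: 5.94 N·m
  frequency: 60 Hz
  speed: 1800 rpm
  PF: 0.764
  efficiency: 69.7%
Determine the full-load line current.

5.28 A

ω = 2π×1800/60 = 188.5 rad/s; P_out = τω = 5.94 × 188.5 = 1120 W
P_in = P_out / η = 1120 / 0.697 = 1607 W
I_L = P_in / (√3·V_L·cosφ) = 1607 / (1.732 × 230 × 0.764) = 5.28 A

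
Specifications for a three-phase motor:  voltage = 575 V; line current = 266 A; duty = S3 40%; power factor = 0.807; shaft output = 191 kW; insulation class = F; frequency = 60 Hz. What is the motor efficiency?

P_out = 191 kW = 191000 W
P_in = √3·V_L·I_L·cosφ = 1.732 × 575 × 266 × 0.807 = 213782 W
η = P_out / P_in = 191000 / 213782 = 0.893 = 89.3%

89.3 %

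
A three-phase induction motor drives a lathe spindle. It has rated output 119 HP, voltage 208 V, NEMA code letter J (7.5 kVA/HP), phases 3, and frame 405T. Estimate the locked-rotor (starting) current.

2480 A

S_LR = 7.5 × 119 = 892.5 kVA
I_LR = S_LR/(√3·V_L) = 892500/(1.732×208) = 2480 A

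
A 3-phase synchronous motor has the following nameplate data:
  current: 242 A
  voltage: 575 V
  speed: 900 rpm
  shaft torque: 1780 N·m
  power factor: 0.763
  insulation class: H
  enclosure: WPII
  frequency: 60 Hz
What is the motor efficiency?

91.2 %

ω = 2π × 900/60 = 94.25 rad/s; P_out = τω = 1780 × 94.25 = 167765 W
P_in = √3·V_L·I_L·cosφ = 1.732 × 575 × 242 × 0.763 = 183889 W
η = P_out / P_in = 167765 / 183889 = 0.912 = 91.2%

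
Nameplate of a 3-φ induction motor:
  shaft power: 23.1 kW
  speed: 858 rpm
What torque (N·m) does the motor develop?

ω = 2π × 858/60 = 89.85 rad/s
τ = P/ω = 23100/89.85 = 257 N·m

257 N·m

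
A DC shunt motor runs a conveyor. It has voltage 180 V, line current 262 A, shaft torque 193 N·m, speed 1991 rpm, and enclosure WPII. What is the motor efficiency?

ω = 2π × 1991/60 = 208.5 rad/s; P_out = τω = 193 × 208.5 = 40241 W
P_in = V·I = 180 × 262 = 47160 W
η = P_out / P_in = 40241 / 47160 = 0.853 = 85.3%

85.3 %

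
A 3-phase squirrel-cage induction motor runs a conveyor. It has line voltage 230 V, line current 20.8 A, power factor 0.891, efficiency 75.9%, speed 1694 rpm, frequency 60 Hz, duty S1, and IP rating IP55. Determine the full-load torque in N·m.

31.6 N·m

P_in = √3·V·I·cosφ = 1.732 × 230 × 20.8 × 0.891 = 7383 W
P_out = η·P_in = 0.759 × 7383 = 5604 W
n = 1694 rpm
ω = 2π×1694/60 = 177.4 rad/s
τ = P_out/ω = 5604/177.4 = 31.6 N·m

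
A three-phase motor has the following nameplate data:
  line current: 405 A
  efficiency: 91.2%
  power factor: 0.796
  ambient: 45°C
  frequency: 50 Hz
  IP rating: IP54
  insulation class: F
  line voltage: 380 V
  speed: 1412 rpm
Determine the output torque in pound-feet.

965 lb·ft

P_in = √3·V·I·cosφ = 1.732 × 380 × 405 × 0.796 = 212178 W
P_out = η·P_in = 0.912 × 212178 = 193506 W
n = 1412 rpm
ω = 2π×1412/60 = 147.9 rad/s
τ = P_out/ω = 193506/147.9 = 1308 N·m
In lb·ft: 1308/1.356 = 965 lb·ft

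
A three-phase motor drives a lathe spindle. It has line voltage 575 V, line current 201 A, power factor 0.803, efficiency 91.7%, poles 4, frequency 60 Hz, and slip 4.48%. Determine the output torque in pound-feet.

P_in = √3·V·I·cosφ = 1.732 × 575 × 201 × 0.803 = 160741 W
P_out = η·P_in = 0.917 × 160741 = 147399 W
n_s = 120×60/4 = 1800 rpm; n = 1800×(1−0.0448) = 1719 rpm
ω = 2π×1719/60 = 180 rad/s
τ = P_out/ω = 147399/180 = 818.9 N·m
In lb·ft: 818.9/1.356 = 604 lb·ft

604 lb·ft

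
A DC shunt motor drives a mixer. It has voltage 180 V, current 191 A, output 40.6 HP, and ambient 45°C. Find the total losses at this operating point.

4.09 kW

P_in = V·I = 180×191 = 34380 W
P_out = 40.6×746 = 30288 W
Losses = P_in − P_out = 34380 − 30288 = 4092 W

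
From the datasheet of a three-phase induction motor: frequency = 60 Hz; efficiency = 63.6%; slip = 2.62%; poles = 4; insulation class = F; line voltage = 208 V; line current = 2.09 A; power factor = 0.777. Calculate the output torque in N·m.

2.03 N·m

P_in = √3·V·I·cosφ = 1.732 × 208 × 2.09 × 0.777 = 585 W
P_out = η·P_in = 0.636 × 585 = 372 W
n_s = 120×60/4 = 1800 rpm; n = 1800×(1−0.0262) = 1753 rpm
ω = 2π×1753/60 = 183.6 rad/s
τ = P_out/ω = 372/183.6 = 2.03 N·m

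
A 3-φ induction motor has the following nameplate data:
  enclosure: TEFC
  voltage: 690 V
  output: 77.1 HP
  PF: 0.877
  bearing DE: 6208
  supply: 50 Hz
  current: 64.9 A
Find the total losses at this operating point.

10.5 kW

P_in = √3·V·I·cosφ = 1.732×690×64.9×0.877 = 68021 W
P_out = 77.1×746 = 57517 W
Losses = P_in − P_out = 68021 − 57517 = 10504 W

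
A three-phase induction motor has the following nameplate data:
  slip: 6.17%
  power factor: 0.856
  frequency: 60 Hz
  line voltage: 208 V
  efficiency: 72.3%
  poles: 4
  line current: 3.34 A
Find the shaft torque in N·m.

4.21 N·m

P_in = √3·V·I·cosφ = 1.732 × 208 × 3.34 × 0.856 = 1030 W
P_out = η·P_in = 0.723 × 1030 = 745 W
n_s = 120×60/4 = 1800 rpm; n = 1800×(1−0.0617) = 1689 rpm
ω = 2π×1689/60 = 176.9 rad/s
τ = P_out/ω = 745/176.9 = 4.21 N·m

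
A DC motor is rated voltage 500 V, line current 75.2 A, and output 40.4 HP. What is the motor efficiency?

80.2 %

P_out = 40.4 × 746 = 30138 W
P_in = V·I = 500 × 75.2 = 37600 W
η = P_out / P_in = 30138 / 37600 = 0.802 = 80.2%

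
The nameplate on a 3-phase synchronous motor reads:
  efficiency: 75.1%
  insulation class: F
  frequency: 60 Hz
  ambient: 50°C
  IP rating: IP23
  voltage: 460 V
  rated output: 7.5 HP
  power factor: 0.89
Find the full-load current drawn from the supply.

10.5 A

P_out = 7.5 × 746 = 5595 W
P_in = P_out / η = 5595 / 0.751 = 7450 W
I_L = P_in / (√3·V_L·cosφ) = 7450 / (1.732 × 460 × 0.89) = 10.5 A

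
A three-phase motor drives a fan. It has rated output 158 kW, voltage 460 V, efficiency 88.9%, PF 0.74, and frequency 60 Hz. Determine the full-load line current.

P_out = 158 kW = 158000 W
P_in = P_out / η = 158000 / 0.889 = 177728 W
I_L = P_in / (√3·V_L·cosφ) = 177728 / (1.732 × 460 × 0.74) = 301 A

301 A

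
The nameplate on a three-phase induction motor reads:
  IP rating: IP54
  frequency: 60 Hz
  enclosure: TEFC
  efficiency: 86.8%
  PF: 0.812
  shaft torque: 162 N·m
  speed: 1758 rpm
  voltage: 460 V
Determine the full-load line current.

53.1 A

ω = 2π×1758/60 = 184.1 rad/s; P_out = τω = 162 × 184.1 = 29824 W
P_in = P_out / η = 29824 / 0.868 = 34359 W
I_L = P_in / (√3·V_L·cosφ) = 34359 / (1.732 × 460 × 0.812) = 53.1 A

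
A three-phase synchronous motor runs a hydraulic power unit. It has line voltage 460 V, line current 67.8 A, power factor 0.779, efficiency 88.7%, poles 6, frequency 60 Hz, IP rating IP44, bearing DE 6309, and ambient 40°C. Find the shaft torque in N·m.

297 N·m

P_in = √3·V·I·cosφ = 1.732 × 460 × 67.8 × 0.779 = 42080 W
P_out = η·P_in = 0.887 × 42080 = 37325 W
n = n_s = 120×60/6 = 1200 rpm (synchronous)
ω = 2π×1200/60 = 125.7 rad/s
τ = P_out/ω = 37325/125.7 = 297 N·m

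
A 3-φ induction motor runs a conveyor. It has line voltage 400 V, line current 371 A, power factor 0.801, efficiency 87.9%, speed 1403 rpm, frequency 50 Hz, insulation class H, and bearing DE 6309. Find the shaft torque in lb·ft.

909 lb·ft

P_in = √3·V·I·cosφ = 1.732 × 400 × 371 × 0.801 = 205880 W
P_out = η·P_in = 0.879 × 205880 = 180969 W
n = 1403 rpm
ω = 2π×1403/60 = 146.9 rad/s
τ = P_out/ω = 180969/146.9 = 1232 N·m
In lb·ft: 1232/1.356 = 909 lb·ft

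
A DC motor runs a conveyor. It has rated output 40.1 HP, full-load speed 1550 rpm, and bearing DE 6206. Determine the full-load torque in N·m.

184 N·m

P_out = 40.1 × 746 = 29915 W
ω = 2π × 1550/60 = 162.3 rad/s
τ = P_out/ω = 29915/162.3 = 184 N·m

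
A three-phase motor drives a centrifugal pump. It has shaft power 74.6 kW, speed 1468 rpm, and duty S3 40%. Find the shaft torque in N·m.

485 N·m

ω = 2π × 1468/60 = 153.7 rad/s
τ = P/ω = 74600/153.7 = 485 N·m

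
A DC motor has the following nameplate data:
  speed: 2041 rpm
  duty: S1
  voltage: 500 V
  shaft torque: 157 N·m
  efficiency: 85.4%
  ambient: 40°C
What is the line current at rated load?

78.6 A

ω = 2π×2041/60 = 213.7 rad/s; P_out = τω = 157 × 213.7 = 33551 W
P_in = P_out / η = 33551 / 0.854 = 39287 W
I = P_in / V = 39287 / 500 = 78.6 A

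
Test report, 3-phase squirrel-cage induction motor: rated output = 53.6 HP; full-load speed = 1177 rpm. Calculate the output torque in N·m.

P_out = 53.6 × 746 = 39986 W
ω = 2π × 1177/60 = 123.3 rad/s
τ = P_out/ω = 39986/123.3 = 324 N·m

324 N·m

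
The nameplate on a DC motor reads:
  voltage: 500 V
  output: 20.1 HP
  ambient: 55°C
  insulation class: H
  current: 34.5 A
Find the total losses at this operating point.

2.26 kW

P_in = V·I = 500×34.5 = 17250 W
P_out = 20.1×746 = 14995 W
Losses = P_in − P_out = 17250 − 14995 = 2255 W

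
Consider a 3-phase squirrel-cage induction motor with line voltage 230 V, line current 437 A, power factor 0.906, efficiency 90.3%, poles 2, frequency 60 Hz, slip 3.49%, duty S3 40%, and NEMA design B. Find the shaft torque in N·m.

P_in = √3·V·I·cosφ = 1.732 × 230 × 437 × 0.906 = 157719 W
P_out = η·P_in = 0.903 × 157719 = 142420 W
n_s = 120×60/2 = 3600 rpm; n = 3600×(1−0.0349) = 3474 rpm
ω = 2π×3474/60 = 363.8 rad/s
τ = P_out/ω = 142420/363.8 = 391 N·m

391 N·m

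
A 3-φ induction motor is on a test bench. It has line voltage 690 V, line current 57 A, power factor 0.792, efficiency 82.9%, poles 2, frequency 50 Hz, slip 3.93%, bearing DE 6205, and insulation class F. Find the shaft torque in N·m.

P_in = √3·V·I·cosφ = 1.732 × 690 × 57 × 0.792 = 53951 W
P_out = η·P_in = 0.829 × 53951 = 44725 W
n_s = 120×50/2 = 3000 rpm; n = 3000×(1−0.0393) = 2882 rpm
ω = 2π×2882/60 = 301.8 rad/s
τ = P_out/ω = 44725/301.8 = 148 N·m

148 N·m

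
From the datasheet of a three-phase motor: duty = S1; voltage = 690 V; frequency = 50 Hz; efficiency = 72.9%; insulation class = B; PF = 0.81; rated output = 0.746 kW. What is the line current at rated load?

P_out = 0.746 kW = 746 W
P_in = P_out / η = 746 / 0.729 = 1023 W
I_L = P_in / (√3·V_L·cosφ) = 1023 / (1.732 × 690 × 0.81) = 1.06 A

1.06 A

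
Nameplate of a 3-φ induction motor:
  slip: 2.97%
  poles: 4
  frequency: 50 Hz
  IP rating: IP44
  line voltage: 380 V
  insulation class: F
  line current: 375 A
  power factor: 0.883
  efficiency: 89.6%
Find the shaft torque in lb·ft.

945 lb·ft

P_in = √3·V·I·cosφ = 1.732 × 380 × 375 × 0.883 = 217933 W
P_out = η·P_in = 0.896 × 217933 = 195268 W
n_s = 120×50/4 = 1500 rpm; n = 1500×(1−0.0297) = 1455 rpm
ω = 2π×1455/60 = 152.4 rad/s
τ = P_out/ω = 195268/152.4 = 1281 N·m
In lb·ft: 1281/1.356 = 945 lb·ft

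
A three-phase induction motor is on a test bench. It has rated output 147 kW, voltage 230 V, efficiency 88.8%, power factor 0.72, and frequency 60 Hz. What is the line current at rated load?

577 A

P_out = 147 kW = 147000 W
P_in = P_out / η = 147000 / 0.888 = 165541 W
I_L = P_in / (√3·V_L·cosφ) = 165541 / (1.732 × 230 × 0.72) = 577 A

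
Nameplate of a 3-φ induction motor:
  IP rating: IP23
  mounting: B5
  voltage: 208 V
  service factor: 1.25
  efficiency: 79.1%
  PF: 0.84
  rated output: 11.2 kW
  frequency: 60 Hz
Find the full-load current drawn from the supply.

P_out = 11.2 kW = 11200 W
P_in = P_out / η = 11200 / 0.791 = 14159 W
I_L = P_in / (√3·V_L·cosφ) = 14159 / (1.732 × 208 × 0.84) = 46.8 A

46.8 A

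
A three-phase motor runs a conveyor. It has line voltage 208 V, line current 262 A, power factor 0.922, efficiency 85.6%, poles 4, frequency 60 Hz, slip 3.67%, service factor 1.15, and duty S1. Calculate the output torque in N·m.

P_in = √3·V·I·cosφ = 1.732 × 208 × 262 × 0.922 = 87025 W
P_out = η·P_in = 0.856 × 87025 = 74493 W
n_s = 120×60/4 = 1800 rpm; n = 1800×(1−0.0367) = 1734 rpm
ω = 2π×1734/60 = 181.6 rad/s
τ = P_out/ω = 74493/181.6 = 410 N·m

410 N·m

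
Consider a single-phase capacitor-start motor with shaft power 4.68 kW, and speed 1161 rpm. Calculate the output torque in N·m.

ω = 2π × 1161/60 = 121.6 rad/s
τ = P/ω = 4680/121.6 = 38.5 N·m

38.5 N·m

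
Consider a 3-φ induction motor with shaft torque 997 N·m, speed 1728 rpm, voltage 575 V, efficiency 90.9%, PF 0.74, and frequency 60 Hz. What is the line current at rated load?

ω = 2π×1728/60 = 181 rad/s; P_out = τω = 997 × 181 = 180457 W
P_in = P_out / η = 180457 / 0.909 = 198523 W
I_L = P_in / (√3·V_L·cosφ) = 198523 / (1.732 × 575 × 0.74) = 269 A

269 A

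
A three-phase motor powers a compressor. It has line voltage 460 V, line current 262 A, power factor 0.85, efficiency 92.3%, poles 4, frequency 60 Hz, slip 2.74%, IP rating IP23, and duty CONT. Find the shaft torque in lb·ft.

659 lb·ft

P_in = √3·V·I·cosφ = 1.732 × 460 × 262 × 0.85 = 177430 W
P_out = η·P_in = 0.923 × 177430 = 163768 W
n_s = 120×60/4 = 1800 rpm; n = 1800×(1−0.0274) = 1751 rpm
ω = 2π×1751/60 = 183.4 rad/s
τ = P_out/ω = 163768/183.4 = 893 N·m
In lb·ft: 893/1.356 = 659 lb·ft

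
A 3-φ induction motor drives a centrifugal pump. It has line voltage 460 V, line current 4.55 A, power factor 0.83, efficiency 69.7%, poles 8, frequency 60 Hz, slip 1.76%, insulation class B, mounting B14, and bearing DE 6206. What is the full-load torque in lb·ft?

P_in = √3·V·I·cosφ = 1.732 × 460 × 4.55 × 0.83 = 3009 W
P_out = η·P_in = 0.697 × 3009 = 2097 W
n_s = 120×60/8 = 900 rpm; n = 900×(1−0.0176) = 884 rpm
ω = 2π×884/60 = 92.57 rad/s
τ = P_out/ω = 2097/92.57 = 22.65 N·m
In lb·ft: 22.65/1.356 = 16.7 lb·ft

16.7 lb·ft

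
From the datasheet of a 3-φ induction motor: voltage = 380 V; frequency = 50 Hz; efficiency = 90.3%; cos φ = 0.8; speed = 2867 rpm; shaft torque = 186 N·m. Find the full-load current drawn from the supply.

117 A

ω = 2π×2867/60 = 300.2 rad/s; P_out = τω = 186 × 300.2 = 55837 W
P_in = P_out / η = 55837 / 0.903 = 61835 W
I_L = P_in / (√3·V_L·cosφ) = 61835 / (1.732 × 380 × 0.8) = 117 A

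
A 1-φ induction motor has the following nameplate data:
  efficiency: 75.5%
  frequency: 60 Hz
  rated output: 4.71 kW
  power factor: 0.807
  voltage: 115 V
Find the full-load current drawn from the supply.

67.2 A

P_out = 4.71 kW = 4710 W
P_in = P_out / η = 4710 / 0.755 = 6238 W
I = P_in / (V·cosφ) = 6238 / (115 × 0.807) = 67.2 A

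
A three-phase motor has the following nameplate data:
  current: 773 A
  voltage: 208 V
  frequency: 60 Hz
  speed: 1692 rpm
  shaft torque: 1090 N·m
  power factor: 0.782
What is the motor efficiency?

88.7 %

ω = 2π × 1692/60 = 177.2 rad/s; P_out = τω = 1090 × 177.2 = 193148 W
P_in = √3·V_L·I_L·cosφ = 1.732 × 208 × 773 × 0.782 = 217770 W
η = P_out / P_in = 193148 / 217770 = 0.887 = 88.7%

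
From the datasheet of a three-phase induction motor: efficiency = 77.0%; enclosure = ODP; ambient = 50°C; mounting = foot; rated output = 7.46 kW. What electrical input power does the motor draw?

P_out = 7460 W
P_in = P_out/η = 7460/0.77 = 9688 W = 9.69 kW

9.69 kW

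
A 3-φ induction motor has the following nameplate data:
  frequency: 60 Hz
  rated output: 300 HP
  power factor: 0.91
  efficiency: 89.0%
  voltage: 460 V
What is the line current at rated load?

P_out = 300 × 746 = 223800 W
P_in = P_out / η = 223800 / 0.890 = 251461 W
I_L = P_in / (√3·V_L·cosφ) = 251461 / (1.732 × 460 × 0.91) = 347 A

347 A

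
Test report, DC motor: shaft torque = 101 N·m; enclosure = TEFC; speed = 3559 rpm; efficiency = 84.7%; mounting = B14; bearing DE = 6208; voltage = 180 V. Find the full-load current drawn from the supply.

ω = 2π×3559/60 = 372.7 rad/s; P_out = τω = 101 × 372.7 = 37643 W
P_in = P_out / η = 37643 / 0.847 = 44443 W
I = P_in / V = 44443 / 180 = 247 A

247 A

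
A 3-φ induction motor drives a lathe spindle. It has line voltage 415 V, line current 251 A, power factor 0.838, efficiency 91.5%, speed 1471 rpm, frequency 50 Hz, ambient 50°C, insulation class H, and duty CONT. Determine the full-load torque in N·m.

P_in = √3·V·I·cosφ = 1.732 × 415 × 251 × 0.838 = 151187 W
P_out = η·P_in = 0.915 × 151187 = 138336 W
n = 1471 rpm
ω = 2π×1471/60 = 154 rad/s
τ = P_out/ω = 138336/154 = 898 N·m

898 N·m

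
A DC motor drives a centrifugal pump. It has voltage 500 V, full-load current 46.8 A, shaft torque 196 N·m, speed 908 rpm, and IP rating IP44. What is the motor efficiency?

79.6 %

ω = 2π × 908/60 = 95.09 rad/s; P_out = τω = 196 × 95.09 = 18638 W
P_in = V·I = 500 × 46.8 = 23400 W
η = P_out / P_in = 18638 / 23400 = 0.796 = 79.6%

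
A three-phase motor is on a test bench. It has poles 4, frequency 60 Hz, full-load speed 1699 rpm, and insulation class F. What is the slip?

5.61 %

n_s = 120f/p = 120×60/4 = 1800 rpm
s = (n_s − n)/n_s = (1800 − 1699)/1800 = 0.0561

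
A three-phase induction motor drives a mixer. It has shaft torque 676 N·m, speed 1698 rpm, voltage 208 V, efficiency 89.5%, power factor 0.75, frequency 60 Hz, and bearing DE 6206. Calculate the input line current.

497 A

ω = 2π×1698/60 = 177.8 rad/s; P_out = τω = 676 × 177.8 = 120193 W
P_in = P_out / η = 120193 / 0.895 = 134294 W
I_L = P_in / (√3·V_L·cosφ) = 134294 / (1.732 × 208 × 0.75) = 497 A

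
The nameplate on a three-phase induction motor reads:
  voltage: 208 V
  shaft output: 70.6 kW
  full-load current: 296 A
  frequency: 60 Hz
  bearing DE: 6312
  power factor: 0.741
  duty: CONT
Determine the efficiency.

89.3 %

P_out = 70.6 kW = 70600 W
P_in = √3·V_L·I_L·cosφ = 1.732 × 208 × 296 × 0.741 = 79017 W
η = P_out / P_in = 70600 / 79017 = 0.893 = 89.3%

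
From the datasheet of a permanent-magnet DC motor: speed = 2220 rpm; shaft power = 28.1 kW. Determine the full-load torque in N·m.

121 N·m

ω = 2π × 2220/60 = 232.5 rad/s
τ = P/ω = 28100/232.5 = 121 N·m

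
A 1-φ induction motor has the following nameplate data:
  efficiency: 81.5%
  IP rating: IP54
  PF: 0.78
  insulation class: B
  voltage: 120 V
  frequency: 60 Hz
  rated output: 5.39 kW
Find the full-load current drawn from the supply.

P_out = 5.39 kW = 5390 W
P_in = P_out / η = 5390 / 0.815 = 6613 W
I = P_in / (V·cosφ) = 6613 / (120 × 0.78) = 70.7 A

70.7 A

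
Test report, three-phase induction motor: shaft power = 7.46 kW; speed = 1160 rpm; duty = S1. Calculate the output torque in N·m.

ω = 2π × 1160/60 = 121.5 rad/s
τ = P/ω = 7460/121.5 = 61.4 N·m

61.4 N·m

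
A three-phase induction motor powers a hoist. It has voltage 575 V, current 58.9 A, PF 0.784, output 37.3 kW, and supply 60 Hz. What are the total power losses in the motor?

8.69 kW

P_in = √3·V·I·cosφ = 1.732×575×58.9×0.784 = 45988 W
P_out = 37300 W
Losses = P_in − P_out = 45988 − 37300 = 8688 W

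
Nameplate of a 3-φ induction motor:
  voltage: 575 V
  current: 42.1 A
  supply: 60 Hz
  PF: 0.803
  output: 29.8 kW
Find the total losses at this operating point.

P_in = √3·V·I·cosφ = 1.732×575×42.1×0.803 = 33668 W
P_out = 29800 W
Losses = P_in − P_out = 33668 − 29800 = 3868 W

3870 W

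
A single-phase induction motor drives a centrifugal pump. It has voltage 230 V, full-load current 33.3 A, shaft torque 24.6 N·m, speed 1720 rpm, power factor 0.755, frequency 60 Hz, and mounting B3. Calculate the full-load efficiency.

ω = 2π × 1720/60 = 180.1 rad/s; P_out = τω = 24.6 × 180.1 = 4430 W
P_in = V·I·cosφ = 230 × 33.3 × 0.755 = 5783 W
η = P_out / P_in = 4430 / 5783 = 0.766 = 76.6%

76.6 %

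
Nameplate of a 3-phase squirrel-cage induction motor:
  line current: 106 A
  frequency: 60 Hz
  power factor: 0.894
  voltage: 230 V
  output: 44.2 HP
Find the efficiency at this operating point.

P_out = 44.2 × 746 = 32973 W
P_in = √3·V_L·I_L·cosφ = 1.732 × 230 × 106 × 0.894 = 37750 W
η = P_out / P_in = 32973 / 37750 = 0.873 = 87.3%

87.3 %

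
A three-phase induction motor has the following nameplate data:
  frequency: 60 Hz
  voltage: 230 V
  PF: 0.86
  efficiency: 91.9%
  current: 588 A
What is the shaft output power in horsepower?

248 HP

P_in = √3·V·I·cosφ = 1.732 × 230 × 588 × 0.86 = 201443 W
P_out = η·P_in = 0.919 × 201443 = 185126 W
= 185126/746 = 248 HP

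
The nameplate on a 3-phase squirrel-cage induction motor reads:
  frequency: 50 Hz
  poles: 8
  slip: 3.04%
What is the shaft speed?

n_s = 120f/p = 120×50/8 = 750 rpm
n = n_s(1 − s) = 750 × (1 − 0.0304) = 727 rpm

727 rpm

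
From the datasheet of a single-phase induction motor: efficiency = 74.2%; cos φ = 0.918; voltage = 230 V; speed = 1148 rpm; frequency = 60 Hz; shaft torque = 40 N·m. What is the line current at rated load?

ω = 2π×1148/60 = 120.2 rad/s; P_out = τω = 40 × 120.2 = 4808 W
P_in = P_out / η = 4808 / 0.742 = 6480 W
I = P_in / (V·cosφ) = 6480 / (230 × 0.918) = 30.7 A

30.7 A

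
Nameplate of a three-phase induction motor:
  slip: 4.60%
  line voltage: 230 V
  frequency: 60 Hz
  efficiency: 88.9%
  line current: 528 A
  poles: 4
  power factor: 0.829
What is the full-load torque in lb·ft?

636 lb·ft

P_in = √3·V·I·cosφ = 1.732 × 230 × 528 × 0.829 = 174367 W
P_out = η·P_in = 0.889 × 174367 = 155012 W
n_s = 120×60/4 = 1800 rpm; n = 1800×(1−0.046) = 1717 rpm
ω = 2π×1717/60 = 179.8 rad/s
τ = P_out/ω = 155012/179.8 = 862.1 N·m
In lb·ft: 862.1/1.356 = 636 lb·ft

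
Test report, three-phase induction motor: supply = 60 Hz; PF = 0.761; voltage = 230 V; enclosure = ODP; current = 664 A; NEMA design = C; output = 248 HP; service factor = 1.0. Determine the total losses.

P_in = √3·V·I·cosφ = 1.732×230×664×0.761 = 201293 W
P_out = 248×746 = 185008 W
Losses = P_in − P_out = 201293 − 185008 = 16285 W

16300 W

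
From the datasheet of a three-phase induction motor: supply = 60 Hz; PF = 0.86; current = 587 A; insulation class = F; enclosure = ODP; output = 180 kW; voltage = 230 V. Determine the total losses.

P_in = √3·V·I·cosφ = 1.732×230×587×0.86 = 201100 W
P_out = 180000 W
Losses = P_in − P_out = 201100 − 180000 = 21100 W

21100 W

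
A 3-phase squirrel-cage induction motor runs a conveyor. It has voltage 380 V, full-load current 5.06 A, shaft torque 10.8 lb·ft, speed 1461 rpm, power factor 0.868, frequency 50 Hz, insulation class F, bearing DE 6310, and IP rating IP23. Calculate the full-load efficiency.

τ = 10.8 lb·ft × 1.356 = 14.64 N·m
ω = 2π × 1461/60 = 153 rad/s; P_out = τω = 14.64 × 153 = 2240 W
P_in = √3·V_L·I_L·cosφ = 1.732 × 380 × 5.06 × 0.868 = 2891 W
η = P_out / P_in = 2240 / 2891 = 0.775 = 77.5%

77.5 %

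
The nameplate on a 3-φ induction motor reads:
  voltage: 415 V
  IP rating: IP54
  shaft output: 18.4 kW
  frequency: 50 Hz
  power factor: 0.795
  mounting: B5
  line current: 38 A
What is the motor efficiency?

P_out = 18.4 kW = 18400 W
P_in = √3·V_L·I_L·cosφ = 1.732 × 415 × 38 × 0.795 = 21714 W
η = P_out / P_in = 18400 / 21714 = 0.847 = 84.7%

84.7 %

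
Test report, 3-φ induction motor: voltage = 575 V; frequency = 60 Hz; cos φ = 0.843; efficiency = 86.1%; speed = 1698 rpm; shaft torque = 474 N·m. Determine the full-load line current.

ω = 2π×1698/60 = 177.8 rad/s; P_out = τω = 474 × 177.8 = 84277 W
P_in = P_out / η = 84277 / 0.861 = 97883 W
I_L = P_in / (√3·V_L·cosφ) = 97883 / (1.732 × 575 × 0.843) = 117 A

117 A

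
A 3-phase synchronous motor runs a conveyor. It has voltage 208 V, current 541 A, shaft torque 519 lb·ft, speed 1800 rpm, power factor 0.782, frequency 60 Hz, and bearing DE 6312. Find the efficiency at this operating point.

87.0 %

τ = 519 lb·ft × 1.356 = 703.8 N·m
ω = 2π × 1800/60 = 188.5 rad/s; P_out = τω = 703.8 × 188.5 = 132666 W
P_in = √3·V_L·I_L·cosφ = 1.732 × 208 × 541 × 0.782 = 152411 W
η = P_out / P_in = 132666 / 152411 = 0.870 = 87.0%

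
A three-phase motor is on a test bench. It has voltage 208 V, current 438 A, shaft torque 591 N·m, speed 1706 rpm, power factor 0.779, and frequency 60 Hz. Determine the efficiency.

85.9 %

ω = 2π × 1706/60 = 178.7 rad/s; P_out = τω = 591 × 178.7 = 105612 W
P_in = √3·V_L·I_L·cosφ = 1.732 × 208 × 438 × 0.779 = 122920 W
η = P_out / P_in = 105612 / 122920 = 0.859 = 85.9%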